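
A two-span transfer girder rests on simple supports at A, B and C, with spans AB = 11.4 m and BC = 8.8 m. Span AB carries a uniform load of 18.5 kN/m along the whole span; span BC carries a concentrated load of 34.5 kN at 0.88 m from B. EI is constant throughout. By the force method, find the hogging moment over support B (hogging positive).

Insert a hinge at B; M_B is the redundant, and each span becomes simply supported.
Discontinuity in slope at B on the released structure — sum the simple-span end rotations:
  span AB: UDL 18.5: wL³/(24EI) = 1142/EI
  span BC: point load 34.5 at a = 0.88: Pab(L + b)/(6LEI) = 76.14/EI
  relative rotation θ_0 = (1142 + 76.14)/EI = 1218/EI
A unit hogging moment at B produces rotation L₁/(3EI) + L₂/(3EI) = 6.733/EI.
Slope continuity at B: θ_0 = M_B·6.733/EI, so M_B = 1218/6.733 = 180.9 kN·m (hogging).

M_B = 180.9 kN·m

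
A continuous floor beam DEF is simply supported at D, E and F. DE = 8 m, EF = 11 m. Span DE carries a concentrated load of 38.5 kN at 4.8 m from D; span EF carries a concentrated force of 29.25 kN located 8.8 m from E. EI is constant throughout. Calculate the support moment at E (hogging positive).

Release continuity at E by inserting a hinge; the redundant is the internal moment M_E. The primary structure is two simply-supported spans DE and EF.
End slopes at the hinge E, treating each span as simply supported:
  span DE: point load 38.5 at a = 4.8: Pab(L + a)/(6LEI) = 157.7/EI
  span EF: point load 29.25 at a = 8.8: Pab(L + b)/(6LEI) = 113.3/EI
  relative rotation θ_0 = (157.7 + 113.3)/EI = 271/EI
A unit hogging moment at E produces rotation L₁/(3EI) + L₂/(3EI) = 6.333/EI.
Compatibility: M_E·(L₁+L₂)/(3EI) = θ_0, giving M_E = 42.78 kN·m (hogging).

M_E = 42.78 kN·m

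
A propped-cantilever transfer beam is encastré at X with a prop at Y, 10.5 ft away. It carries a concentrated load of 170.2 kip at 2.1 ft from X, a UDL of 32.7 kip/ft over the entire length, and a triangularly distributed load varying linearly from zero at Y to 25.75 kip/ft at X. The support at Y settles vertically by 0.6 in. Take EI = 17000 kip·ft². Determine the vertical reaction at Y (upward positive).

R_Y = 163.1 kip

Choose R_Y as the redundant. The primary structure is the cantilever fixed at X.
Downward deflection at the released point Y due to the loads:
  point load 170.2 at a = 2.1: Pa²(3L − a)/(6EI) = 3678/EI
  UDL 32.7: wL⁴/(8EI) = 49684/EI
  triangular load, peak 25.75 at the fixed end: w₀L⁴/(30EI) = 10433/EI
  δ_0 = 63795/EI
Flexibility coefficient — unit upward force at Y: δ_{YY} = L³/(3EI) = 385.9/EI.
With EI = 17000 kip·ft²: δ_0 = 3.7526 ft and δ_{YY} = 0.022699 ft/kip.
Compatibility — the beam at Y must follow the support down by 0.05 ft: δ_0 − R_Y·δ_{YY} = 0.05, so R_Y = (3.7526 − 0.05)/0.022699 = 163.1 kip.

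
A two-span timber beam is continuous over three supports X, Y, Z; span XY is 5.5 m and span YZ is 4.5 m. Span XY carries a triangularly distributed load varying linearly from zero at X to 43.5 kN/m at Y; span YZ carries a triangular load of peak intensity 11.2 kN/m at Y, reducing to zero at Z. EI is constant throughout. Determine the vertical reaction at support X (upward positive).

R_X = 29.87 kN

Take M_Y as the redundant. Released structure: two simple spans XY and YZ with a hinge at Y.
Discontinuity in slope at Y on the released structure — sum the simple-span end rotations:
  span XY: triangular load, peak 43.5: w₀L³/(45EI) = 160.8/EI
  span YZ: triangular load, peak 11.2: w₀L³/(45EI) = 22.68/EI
  relative rotation θ_0 = (160.8 + 22.68)/EI = 183.5/EI
A unit hogging moment at Y produces rotation L₁/(3EI) + L₂/(3EI) = 3.333/EI.
Compatibility: M_Y·(L₁+L₂)/(3EI) = θ_0, giving M_Y = 55.05 kN·m (hogging).
Span XY, ΣM about X with M_Y applied at Y: R_Y^{XY}·5.5 = 438.6 + 55.05, so R_Y^{XY} = 89.76 kN and R_X = 119.6 − 89.76 = 29.87 kN.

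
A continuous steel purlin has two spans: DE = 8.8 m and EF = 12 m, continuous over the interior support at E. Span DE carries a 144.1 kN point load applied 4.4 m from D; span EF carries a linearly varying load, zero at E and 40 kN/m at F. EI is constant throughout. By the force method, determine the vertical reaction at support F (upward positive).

R_F = 135.5 kN

Release continuity at E by inserting a hinge; the redundant is the internal moment M_E. The primary structure is two simply-supported spans DE and EF.
Rotations at E on the released spans (each span's end-slope, ×1/EI):
  span DE: point load 144.1 at a = 4.4: Pab(L + a)/(6LEI) = 697.4/EI
  span EF: triangular load, peak 40: 7w₀L³/(360EI) = 1344/EI
  relative rotation θ_0 = (697.4 + 1344)/EI = 2041/EI
A unit hogging moment at E produces rotation L₁/(3EI) + L₂/(3EI) = 6.933/EI.
Compatibility: M_E·(L₁+L₂)/(3EI) = θ_0, giving M_E = 294.4 kN·m (hogging).
Span EF, ΣM about F: R_E^{EF}·12 = 960 + 294.4, so R_E^{EF} = 104.5 kN and R_F = 240 − 104.5 = 135.5 kN.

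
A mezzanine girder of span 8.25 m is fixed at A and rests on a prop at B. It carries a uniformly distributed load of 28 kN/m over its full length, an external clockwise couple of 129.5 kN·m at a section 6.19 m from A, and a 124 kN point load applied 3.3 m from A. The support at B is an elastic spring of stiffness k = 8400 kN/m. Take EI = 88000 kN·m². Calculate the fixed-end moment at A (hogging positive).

Take the reaction at B as the redundant and release it; the primary structure is a cantilever fixed at A.
Downward deflection at the released point B due to the loads:
  UDL 28: wL⁴/(8EI) = 16214/EI
  clockwise couple 129.5 at a = 6.19: M₀a(2L − a)/(2EI) = 4132/EI
  point load 124 at a = 3.3: Pa²(3L − a)/(6EI) = 4828/EI
  δ_0 = 25174/EI
Tip deflection under a unit load at B: L³/(3EI) = 187.2/EI.
With EI = 88000 kN·m²: δ_0 = 0.28606 m and δ_{BB} = 0.002127 m/kN.
Compatibility — the spring shortens by R_B/k under the reaction it provides: δ_0 − R_B·δ_{BB} = R_B/k. With 1/k = 0.000119 m/kN, R_B = δ_0 / (δ_{BB} + 1/k) = 0.28606 / (0.002127 + 0.000119) = 127.4 kN.
Moment equilibrium about A: M_A = Σ(load moments about A) − R_B·L = 1492 − 127.4×8.25 = 440.8 kN·m.

M_A = 440.8 kN·m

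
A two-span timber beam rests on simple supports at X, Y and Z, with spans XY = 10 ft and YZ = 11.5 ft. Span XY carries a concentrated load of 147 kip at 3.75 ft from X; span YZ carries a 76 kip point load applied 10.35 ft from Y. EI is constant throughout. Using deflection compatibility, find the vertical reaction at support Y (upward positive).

R_Y = 87.65 kip

Insert a hinge at Y; M_Y is the redundant, and each span becomes simply supported.
End slopes at the hinge Y, treating each span as simply supported:
  span XY: point load 147 at a = 3.75: Pab(L + a)/(6LEI) = 789.6/EI
  span YZ: point load 76 at a = 10.35: Pab(L + b)/(6LEI) = 165.8/EI
  relative rotation θ_0 = (789.6 + 165.8)/EI = 955.4/EI
A unit hogging moment at Y produces rotation L₁/(3EI) + L₂/(3EI) = 7.167/EI.
Compatibility: M_Y·(L₁+L₂)/(3EI) = θ_0, giving M_Y = 133.3 kip·ft (hogging).
Span XY, ΣM about X with M_Y applied at Y: R_Y^{XY}·10 = 551.2 + 133.3, so R_Y^{XY} = 68.46 kip and R_X = 147 − 68.46 = 78.54 kip.
Span YZ, ΣM about Z: R_Y^{YZ}·11.5 = 87.4 + 133.3, so R_Y^{YZ} = 19.19 kip and R_Z = 76 − 19.19 = 56.81 kip.
R_Y = 68.46 + 19.19 = 87.65 kip.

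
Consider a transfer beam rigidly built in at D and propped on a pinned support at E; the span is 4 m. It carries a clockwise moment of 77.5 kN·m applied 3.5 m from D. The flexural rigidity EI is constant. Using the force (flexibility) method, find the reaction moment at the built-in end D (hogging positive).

M_D = -36.93 kN·m

Remove the prop at E; the released (primary) structure is a cantilever built in at D.
Deflection at E on the released cantilever, summing each load's contribution:
  clockwise couple 77.5 at a = 3.5: M₀a(2L − a)/(2EI) = 610.3/EI
Tip deflection under a unit load at E: L³/(3EI) = 21.33/EI.
Compatibility at E: δ_0 − R_E·δ_{EE} = 0, so R_E = 610.3/21.33 = 28.61 kN.
Moment equilibrium about D: M_D = Σ(load moments about D) − R_E·L = 77.5 − 28.61×4 = -36.93 kN·m.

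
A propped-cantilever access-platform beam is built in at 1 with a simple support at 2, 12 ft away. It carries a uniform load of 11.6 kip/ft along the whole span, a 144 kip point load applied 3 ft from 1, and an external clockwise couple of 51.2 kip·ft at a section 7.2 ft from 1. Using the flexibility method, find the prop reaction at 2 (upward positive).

Release the roller at 2. Primary structure: cantilever fixed at 1.
Deflection at 2 on the released cantilever, summing each load's contribution:
  UDL 11.6: wL⁴/(8EI) = 30067/EI
  point load 144 at a = 3: Pa²(3L − a)/(6EI) = 7128/EI
  clockwise couple 51.2 at a = 7.2: M₀a(2L − a)/(2EI) = 3097/EI
  δ_0 = 40292/EI
Tip deflection under a unit load at 2: L³/(3EI) = 576/EI.
Compatibility at 2: δ_0 − R_2·δ_{22} = 0, so R_2 = 40292/576 = 69.95 kip.

R_2 = 69.95 kip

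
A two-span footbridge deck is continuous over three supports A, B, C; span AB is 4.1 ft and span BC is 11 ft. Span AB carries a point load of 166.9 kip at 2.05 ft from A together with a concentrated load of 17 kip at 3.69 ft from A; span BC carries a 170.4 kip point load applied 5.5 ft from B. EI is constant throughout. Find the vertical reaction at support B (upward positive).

Release continuity at B by inserting a hinge; the redundant is the internal moment M_B. The primary structure is two simply-supported spans AB and BC.
Discontinuity in slope at B on the released structure — sum the simple-span end rotations:
  span AB: point load 166.9 at a = 2.05: Pab(L + a)/(6LEI) = 175.3/EI
  span AB: point load 17 at a = 3.69: Pab(L + a)/(6LEI) = 8.144/EI
  span BC: point load 170.4 at a = 5.5: Pab(L + b)/(6LEI) = 1289/EI
  relative rotation θ_0 = (183.5 + 1289)/EI = 1472/EI
A unit hogging moment at B produces rotation L₁/(3EI) + L₂/(3EI) = 5.033/EI.
Compatibility: M_B·(L₁+L₂)/(3EI) = θ_0, giving M_B = 292.5 kip·ft (hogging).
Span AB, ΣM about A with M_B applied at B: R_B^{AB}·4.1 = 404.9 + 292.5, so R_B^{AB} = 170.1 kip and R_A = 183.9 − 170.1 = 13.81 kip.
Span BC, ΣM about C: R_B^{BC}·11 = 937.2 + 292.5, so R_B^{BC} = 111.8 kip and R_C = 170.4 − 111.8 = 58.61 kip.
R_B = 170.1 + 111.8 = 281.9 kip.

R_B = 281.9 kip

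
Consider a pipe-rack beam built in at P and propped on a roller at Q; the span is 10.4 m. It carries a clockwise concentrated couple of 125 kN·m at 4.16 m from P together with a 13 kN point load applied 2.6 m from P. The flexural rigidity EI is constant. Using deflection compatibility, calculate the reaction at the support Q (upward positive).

R_Q = 12.66 kN

Take the reaction at Q as the redundant and release it; the primary structure is a cantilever fixed at P.
Free-end deflection of the primary structure under the applied loading (downward +):
  clockwise couple 125 at a = 4.16: M₀a(2L − a)/(2EI) = 4326/EI
  point load 13 at a = 2.6: Pa²(3L − a)/(6EI) = 418.9/EI
  δ_0 = 4745/EI
Flexibility coefficient — unit upward force at Q: δ_{QQ} = L³/(3EI) = 375/EI.
The prop prevents deflection at Q: R_Q = δ_0/δ_{QQ} = 4745/375 = 12.66 kN.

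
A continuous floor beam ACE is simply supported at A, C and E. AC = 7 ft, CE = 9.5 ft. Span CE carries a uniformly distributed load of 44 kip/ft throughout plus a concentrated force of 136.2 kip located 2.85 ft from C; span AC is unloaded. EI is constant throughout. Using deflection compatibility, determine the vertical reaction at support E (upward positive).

Take M_C as the redundant. Released structure: two simple spans AC and CE with a hinge at C.
Rotations at C on the released spans (each span's end-slope, ×1/EI):
  span CE: UDL 44: wL³/(24EI) = 1572/EI
  span CE: point load 136.2 at a = 2.85: Pab(L + b)/(6LEI) = 731.4/EI
  relative rotation θ_0 = (0 + 2303)/EI = 2303/EI
A unit hogging moment at C produces rotation L₁/(3EI) + L₂/(3EI) = 5.5/EI.
Slope continuity at C: θ_0 = M_C·5.5/EI, so M_C = 2303/5.5 = 418.8 kip·ft (hogging).
Span CE, ΣM about E: R_C^{CE}·9.5 = 2891 + 418.8, so R_C^{CE} = 348.4 kip and R_E = 554.2 − 348.4 = 205.8 kip.

R_E = 205.8 kip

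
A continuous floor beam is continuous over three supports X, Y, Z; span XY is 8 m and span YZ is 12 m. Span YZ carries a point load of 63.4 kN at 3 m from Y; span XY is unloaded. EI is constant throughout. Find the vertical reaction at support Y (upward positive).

R_Y = 63.15 kN

Release continuity at Y by inserting a hinge; the redundant is the internal moment M_Y. The primary structure is two simply-supported spans XY and YZ.
End slopes at the hinge Y, treating each span as simply supported:
  span YZ: point load 63.4 at a = 3: Pab(L + b)/(6LEI) = 499.3/EI
  relative rotation θ_0 = (0 + 499.3)/EI = 499.3/EI
A unit hogging moment at Y produces rotation L₁/(3EI) + L₂/(3EI) = 6.667/EI.
Slope continuity at Y: θ_0 = M_Y·6.667/EI, so M_Y = 499.3/6.667 = 74.89 kN·m (hogging).
Span XY, ΣM about X with M_Y applied at Y: R_Y^{XY}·8 = 0 + 74.89, so R_Y^{XY} = 9.361 kN and R_X = 0 − 9.361 = -9.361 kN.
Span YZ, ΣM about Z: R_Y^{YZ}·12 = 570.6 + 74.89, so R_Y^{YZ} = 53.79 kN and R_Z = 63.4 − 53.79 = 9.609 kN.
R_Y = 9.361 + 53.79 = 63.15 kN.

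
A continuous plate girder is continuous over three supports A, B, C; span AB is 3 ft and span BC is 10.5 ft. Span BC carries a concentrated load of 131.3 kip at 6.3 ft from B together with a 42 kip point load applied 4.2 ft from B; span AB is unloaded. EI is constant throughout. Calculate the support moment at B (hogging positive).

M_B = 246 kip·ft

Take M_B as the redundant. Released structure: two simple spans AB and BC with a hinge at B.
End slopes at the hinge B, treating each span as simply supported:
  span BC: point load 131.3 at a = 6.3: Pab(L + b)/(6LEI) = 810.6/EI
  span BC: point load 42 at a = 4.2: Pab(L + b)/(6LEI) = 296.4/EI
  relative rotation θ_0 = (0 + 1107)/EI = 1107/EI
A unit hogging moment at B produces rotation L₁/(3EI) + L₂/(3EI) = 4.5/EI.
Slope continuity at B: θ_0 = M_B·4.5/EI, so M_B = 1107/4.5 = 246 kip·ft (hogging).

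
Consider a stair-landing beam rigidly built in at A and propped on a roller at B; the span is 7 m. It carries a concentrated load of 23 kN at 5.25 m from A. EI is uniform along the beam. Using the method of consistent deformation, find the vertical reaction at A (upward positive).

R_A = 8.445 kN

Remove the prop at B; the released (primary) structure is a cantilever built in at A.
Primary-structure tip deflection at B by superposition:
  point load 23 at a = 5.25: Pa²(3L − a)/(6EI) = 1664/EI
Flexibility coefficient — unit upward force at B: δ_{BB} = L³/(3EI) = 114.3/EI.
The prop prevents deflection at B: R_B = δ_0/δ_{BB} = 1664/114.3 = 14.55 kN.
Vertical equilibrium: R_A = ΣP − R_B = 23 − 14.55 = 8.445 kN.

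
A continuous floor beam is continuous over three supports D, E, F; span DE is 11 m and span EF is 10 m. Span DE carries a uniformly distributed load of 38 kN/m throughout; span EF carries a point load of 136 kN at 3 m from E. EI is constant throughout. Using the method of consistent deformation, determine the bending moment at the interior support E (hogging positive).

M_E = 416.7 kN·m

Release continuity at E by inserting a hinge; the redundant is the internal moment M_E. The primary structure is two simply-supported spans DE and EF.
Rotations at E on the released spans (each span's end-slope, ×1/EI):
  span DE: UDL 38: wL³/(24EI) = 2107/EI
  span EF: point load 136 at a = 3: Pab(L + b)/(6LEI) = 809.2/EI
  relative rotation θ_0 = (2107 + 809.2)/EI = 2917/EI
A unit hogging moment at E produces rotation L₁/(3EI) + L₂/(3EI) = 7/EI.
Compatibility: M_E·(L₁+L₂)/(3EI) = θ_0, giving M_E = 416.7 kN·m (hogging).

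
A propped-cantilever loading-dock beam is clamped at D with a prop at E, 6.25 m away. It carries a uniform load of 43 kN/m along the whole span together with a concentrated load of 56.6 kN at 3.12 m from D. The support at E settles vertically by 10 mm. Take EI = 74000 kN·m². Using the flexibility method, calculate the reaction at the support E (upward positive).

Remove the prop at E; the released (primary) structure is a cantilever built in at D.
Free-end deflection of the primary structure under the applied loading (downward +):
  UDL 43: wL⁴/(8EI) = 8202/EI
  point load 56.6 at a = 3.12: Pa²(3L − a)/(6EI) = 1435/EI
  δ_0 = 9637/EI
Tip deflection under a unit load at E: L³/(3EI) = 81.38/EI.
With EI = 74000 kN·m²: δ_0 = 0.13023 m and δ_{EE} = 0.0011 m/kN.
Compatibility — the beam at E must follow the support down by 0.01 m: δ_0 − R_E·δ_{EE} = 0.01, so R_E = (0.13023 − 0.01)/0.0011 = 109.3 kN.

R_E = 109.3 kN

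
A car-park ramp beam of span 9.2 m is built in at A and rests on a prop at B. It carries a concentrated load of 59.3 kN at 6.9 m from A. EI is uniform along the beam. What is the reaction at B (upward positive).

Choose R_B as the redundant. The primary structure is the cantilever fixed at A.
Downward deflection at the released point B due to the loads:
  point load 59.3 at a = 6.9: Pa²(3L − a)/(6EI) = 9740/EI
Tip deflection under a unit load at B: L³/(3EI) = 259.6/EI.
The prop prevents deflection at B: R_B = δ_0/δ_{BB} = 9740/259.6 = 37.53 kN.

R_B = 37.53 kN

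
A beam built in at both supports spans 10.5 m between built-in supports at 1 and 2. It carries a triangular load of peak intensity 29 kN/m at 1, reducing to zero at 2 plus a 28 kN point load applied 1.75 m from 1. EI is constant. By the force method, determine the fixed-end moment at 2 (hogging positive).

Take the two fixed-end moments M_1, M_2 as redundants; the released structure is the simple span 12.
Simple-span end rotations at 1 and 2 under the given loads:
  at 1: triangular load, peak 29: w₀L³/(45EI) = 746/EI
  at 2: triangular load, peak 29: 7w₀L³/(360EI) = 652.8/EI
  at 1: point load 28 at a = 1.75: Pab(L + b)/(6LEI) = 131/EI
  at 2: point load 28 at a = 1.75: Pab(L + a)/(6LEI) = 83.37/EI
  θ_10 = 877/EI,  θ_20 = 736.1/EI
Flexibility coefficients: a unit moment at one end gives L/(3EI) there and L/(6EI) at the far end, so f₁₁ = f₂₂ = 3.5/EI and f₁₂ = f₂₁ = 1.75/EI.
Compatibility — zero rotation at each built-in end:
  3.5 M_1 + 1.75 M_2 = 877
  1.75 M_1 + 3.5 M_2 = 736.1
Solving the pair gives M_1 = 193.9 kN·m and M_2 = 113.4 kN·m (hogging).

M_2 = 113.4 kN·m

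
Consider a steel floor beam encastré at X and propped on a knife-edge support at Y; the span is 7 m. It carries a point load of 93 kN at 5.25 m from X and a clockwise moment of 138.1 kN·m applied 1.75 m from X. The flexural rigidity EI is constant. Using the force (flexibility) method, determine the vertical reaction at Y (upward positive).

Choose R_Y as the redundant. The primary structure is the cantilever fixed at X.
Primary-structure tip deflection at Y by superposition:
  point load 93 at a = 5.25: Pa²(3L − a)/(6EI) = 6729/EI
  clockwise couple 138.1 at a = 1.75: M₀a(2L − a)/(2EI) = 1480/EI
  δ_0 = 8209/EI
Flexibility coefficient — unit upward force at Y: δ_{YY} = L³/(3EI) = 114.3/EI.
The prop prevents deflection at Y: R_Y = δ_0/δ_{YY} = 8209/114.3 = 71.8 kN.

R_Y = 71.8 kN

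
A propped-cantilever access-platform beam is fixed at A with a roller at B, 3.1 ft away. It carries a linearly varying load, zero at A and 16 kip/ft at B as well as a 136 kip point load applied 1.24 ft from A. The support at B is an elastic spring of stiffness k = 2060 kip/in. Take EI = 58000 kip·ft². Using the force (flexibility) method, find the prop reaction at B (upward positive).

Choose R_B as the redundant. The primary structure is the cantilever fixed at A.
Deflection at B on the released cantilever, summing each load's contribution:
  triangular load, peak 16 at the free end: 11w₀L⁴/(120EI) = 135.4/EI
  point load 136 at a = 1.24: Pa²(3L − a)/(6EI) = 280.9/EI
  δ_0 = 416.4/EI
Tip deflection under a unit load at B: L³/(3EI) = 9.93/EI.
With EI = 58000 kip·ft²: δ_0 = 0.007179 ft and δ_{BB} = 0.000171 ft/kip.
Compatibility — the spring shortens by R_B/k under the reaction it provides: δ_0 − R_B·δ_{BB} = R_B/k. With 1/k = 1/(2060×12) ft/kip = 0.00004 ft/kip, R_B = δ_0 / (δ_{BB} + 1/k) = 0.007179 / (0.000171 + 0.00004) = 33.91 kip.

R_B = 33.91 kip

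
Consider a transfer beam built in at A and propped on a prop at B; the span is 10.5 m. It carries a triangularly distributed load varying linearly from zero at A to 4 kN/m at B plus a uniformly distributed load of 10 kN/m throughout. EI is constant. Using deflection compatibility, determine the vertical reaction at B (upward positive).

Release the roller at B. Primary structure: cantilever fixed at A.
Deflection at B on the released cantilever, summing each load's contribution:
  triangular load, peak 4 at the free end: 11w₀L⁴/(120EI) = 4457/EI
  UDL 10: wL⁴/(8EI) = 15194/EI
  δ_0 = 19651/EI
Tip deflection under a unit load at B: L³/(3EI) = 385.9/EI.
Compatibility at B: δ_0 − R_B·δ_{BB} = 0, so R_B = 19651/385.9 = 50.92 kN.

R_B = 50.92 kN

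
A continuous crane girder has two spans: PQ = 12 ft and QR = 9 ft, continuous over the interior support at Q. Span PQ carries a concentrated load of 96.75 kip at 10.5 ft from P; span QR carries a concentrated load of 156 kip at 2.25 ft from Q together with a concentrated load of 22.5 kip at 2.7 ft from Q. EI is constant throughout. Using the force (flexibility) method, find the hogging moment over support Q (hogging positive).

Insert a hinge at Q; M_Q is the redundant, and each span becomes simply supported.
End slopes at the hinge Q, treating each span as simply supported:
  span PQ: point load 96.75 at a = 10.5: Pab(L + a)/(6LEI) = 476.2/EI
  span QR: point load 156 at a = 2.25: Pab(L + b)/(6LEI) = 691/EI
  span QR: point load 22.5 at a = 2.7: Pab(L + b)/(6LEI) = 108.4/EI
  relative rotation θ_0 = (476.2 + 799.5)/EI = 1276/EI
A unit hogging moment at Q produces rotation L₁/(3EI) + L₂/(3EI) = 7/EI.
Compatibility: M_Q·(L₁+L₂)/(3EI) = θ_0, giving M_Q = 182.2 kip·ft (hogging).

M_Q = 182.2 kip·ft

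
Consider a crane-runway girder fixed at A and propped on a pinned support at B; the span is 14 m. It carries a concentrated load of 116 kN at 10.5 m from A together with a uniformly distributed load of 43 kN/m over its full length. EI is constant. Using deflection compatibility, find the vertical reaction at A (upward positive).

Choose R_B as the redundant. The primary structure is the cantilever fixed at A.
Free-end deflection of the primary structure under the applied loading (downward +):
  point load 116 at a = 10.5: Pa²(3L − a)/(6EI) = 67142/EI
  UDL 43: wL⁴/(8EI) = 206486/EI
  δ_0 = 273628/EI
Tip deflection under a unit load at B: L³/(3EI) = 914.7/EI.
Compatibility at B: δ_0 − R_B·δ_{BB} = 0, so R_B = 273628/914.7 = 299.2 kN.
Vertical equilibrium: R_A = ΣP − R_B = 718 − 299.2 = 418.8 kN.

R_A = 418.8 kN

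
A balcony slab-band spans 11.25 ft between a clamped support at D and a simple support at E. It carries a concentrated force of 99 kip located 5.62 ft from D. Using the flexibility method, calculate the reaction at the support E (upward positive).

Release the roller at E. Primary structure: cantilever fixed at D.
Downward deflection at the released point E due to the loads:
  point load 99 at a = 5.62: Pa²(3L − a)/(6EI) = 14660/EI
Tip deflection under a unit load at E: L³/(3EI) = 474.6/EI.
The prop prevents deflection at E: R_E = δ_0/δ_{EE} = 14660/474.6 = 30.89 kip.

R_E = 30.89 kip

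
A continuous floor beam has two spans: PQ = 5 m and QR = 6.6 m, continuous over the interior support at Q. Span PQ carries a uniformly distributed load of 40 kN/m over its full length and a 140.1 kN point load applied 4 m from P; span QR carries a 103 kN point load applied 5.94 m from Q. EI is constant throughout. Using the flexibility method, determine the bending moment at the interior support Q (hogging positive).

Release continuity at Q by inserting a hinge; the redundant is the internal moment M_Q. The primary structure is two simply-supported spans PQ and QR.
Discontinuity in slope at Q on the released structure — sum the simple-span end rotations:
  span PQ: UDL 40: wL³/(24EI) = 208.3/EI
  span PQ: point load 140.1 at a = 4: Pab(L + a)/(6LEI) = 168.1/EI
  span QR: point load 103 at a = 5.94: Pab(L + b)/(6LEI) = 74.03/EI
  relative rotation θ_0 = (376.5 + 74.03)/EI = 450.5/EI
A unit hogging moment at Q produces rotation L₁/(3EI) + L₂/(3EI) = 3.867/EI.
Compatibility: M_Q·(L₁+L₂)/(3EI) = θ_0, giving M_Q = 116.5 kN·m (hogging).

M_Q = 116.5 kN·m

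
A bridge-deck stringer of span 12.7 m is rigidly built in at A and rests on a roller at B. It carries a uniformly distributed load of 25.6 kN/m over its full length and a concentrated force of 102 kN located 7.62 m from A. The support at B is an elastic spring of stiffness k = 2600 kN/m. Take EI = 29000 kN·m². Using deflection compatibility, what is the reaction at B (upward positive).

Release the roller at B. Primary structure: cantilever fixed at A.
Primary-structure tip deflection at B by superposition:
  UDL 25.6: wL⁴/(8EI) = 83246/EI
  point load 102 at a = 7.62: Pa²(3L − a)/(6EI) = 30087/EI
  δ_0 = 113333/EI
Tip deflection under a unit load at B: L³/(3EI) = 682.8/EI.
With EI = 29000 kN·m²: δ_0 = 3.908 m and δ_{BB} = 0.023545 m/kN.
Compatibility — the spring shortens by R_B/k under the reaction it provides: δ_0 − R_B·δ_{BB} = R_B/k. With 1/k = 0.000385 m/kN, R_B = δ_0 / (δ_{BB} + 1/k) = 3.908 / (0.023545 + 0.000385) = 163.3 kN.

R_B = 163.3 kN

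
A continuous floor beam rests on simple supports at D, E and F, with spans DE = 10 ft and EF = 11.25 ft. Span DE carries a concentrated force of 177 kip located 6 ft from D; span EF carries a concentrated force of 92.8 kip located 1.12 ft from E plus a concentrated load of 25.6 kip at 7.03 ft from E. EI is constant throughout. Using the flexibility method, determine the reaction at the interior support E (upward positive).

R_E = 243.1 kip

Release continuity at E by inserting a hinge; the redundant is the internal moment M_E. The primary structure is two simply-supported spans DE and EF.
Discontinuity in slope at E on the released structure — sum the simple-span end rotations:
  span DE: point load 177 at a = 6: Pab(L + a)/(6LEI) = 1133/EI
  span EF: point load 92.8 at a = 1.12: Pab(L + b)/(6LEI) = 333.5/EI
  span EF: point load 25.6 at a = 7.03: Pab(L + b)/(6LEI) = 174.1/EI
  relative rotation θ_0 = (1133 + 507.5)/EI = 1640/EI
A unit hogging moment at E produces rotation L₁/(3EI) + L₂/(3EI) = 7.083/EI.
Slope continuity at E: θ_0 = M_E·7.083/EI, so M_E = 1640/7.083 = 231.6 kip·ft (hogging).
Span DE, ΣM about D with M_E applied at E: R_E^{DE}·10 = 1062 + 231.6, so R_E^{DE} = 129.4 kip and R_D = 177 − 129.4 = 47.64 kip.
Span EF, ΣM about F: R_E^{EF}·11.25 = 1048 + 231.6, so R_E^{EF} = 113.7 kip and R_F = 118.4 − 113.7 = 4.651 kip.
R_E = 129.4 + 113.7 = 243.1 kip.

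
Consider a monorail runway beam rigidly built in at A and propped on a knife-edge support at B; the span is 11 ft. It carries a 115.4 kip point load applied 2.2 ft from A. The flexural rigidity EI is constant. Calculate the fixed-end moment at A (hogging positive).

Remove the prop at B; the released (primary) structure is a cantilever built in at A.
Free-end deflection of the primary structure under the applied loading (downward +):
  point load 115.4 at a = 2.2: Pa²(3L − a)/(6EI) = 2867/EI
Tip deflection under a unit load at B: L³/(3EI) = 443.7/EI.
The prop prevents deflection at B: R_B = δ_0/δ_{BB} = 2867/443.7 = 6.462 kip.
Moment equilibrium about A: M_A = Σ(load moments about A) − R_B·L = 253.9 − 6.462×11 = 182.8 kip·ft.

M_A = 182.8 kip·ft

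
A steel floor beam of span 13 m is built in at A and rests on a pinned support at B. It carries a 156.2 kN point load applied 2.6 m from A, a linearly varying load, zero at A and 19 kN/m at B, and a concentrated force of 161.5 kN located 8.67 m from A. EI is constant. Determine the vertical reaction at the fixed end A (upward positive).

R_A = 280.7 kN

Remove the prop at B; the released (primary) structure is a cantilever built in at A.
Downward deflection at the released point B due to the loads:
  point load 156.2 at a = 2.6: Pa²(3L − a)/(6EI) = 6406/EI
  triangular load, peak 19 at the free end: 11w₀L⁴/(120EI) = 49744/EI
  point load 161.5 at a = 8.67: Pa²(3L − a)/(6EI) = 61367/EI
  δ_0 = 117516/EI
Flexibility coefficient — unit upward force at B: δ_{BB} = L³/(3EI) = 732.3/EI.
The prop prevents deflection at B: R_B = δ_0/δ_{BB} = 117516/732.3 = 160.5 kN.
Vertical equilibrium: R_A = ΣP − R_B = 441.2 − 160.5 = 280.7 kN.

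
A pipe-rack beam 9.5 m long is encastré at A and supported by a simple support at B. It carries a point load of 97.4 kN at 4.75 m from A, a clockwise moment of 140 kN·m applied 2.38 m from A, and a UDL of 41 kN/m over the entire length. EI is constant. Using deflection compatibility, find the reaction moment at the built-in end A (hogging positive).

Choose R_B as the redundant. The primary structure is the cantilever fixed at A.
Primary-structure tip deflection at B by superposition:
  point load 97.4 at a = 4.75: Pa²(3L − a)/(6EI) = 8699/EI
  clockwise couple 140 at a = 2.38: M₀a(2L − a)/(2EI) = 2769/EI
  UDL 41: wL⁴/(8EI) = 41743/EI
  δ_0 = 53211/EI
Flexibility coefficient — unit upward force at B: δ_{BB} = L³/(3EI) = 285.8/EI.
The prop prevents deflection at B: R_B = δ_0/δ_{BB} = 53211/285.8 = 186.2 kN.
Moment equilibrium about A: M_A = Σ(load moments about A) − R_B·L = 2453 − 186.2×9.5 = 684 kN·m.

M_A = 684 kN·m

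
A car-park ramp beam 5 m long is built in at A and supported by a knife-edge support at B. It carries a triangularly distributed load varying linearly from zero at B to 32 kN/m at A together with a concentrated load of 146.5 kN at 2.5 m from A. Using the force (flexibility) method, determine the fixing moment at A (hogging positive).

M_A = 190.7 kN·m

Take the reaction at B as the redundant and release it; the primary structure is a cantilever fixed at A.
Free-end deflection of the primary structure under the applied loading (downward +):
  triangular load, peak 32 at the fixed end: w₀L⁴/(30EI) = 666.7/EI
  point load 146.5 at a = 2.5: Pa²(3L − a)/(6EI) = 1908/EI
  δ_0 = 2574/EI
Tip deflection under a unit load at B: L³/(3EI) = 41.67/EI.
The prop prevents deflection at B: R_B = δ_0/δ_{BB} = 2574/41.67 = 61.78 kN.
Moment equilibrium about A: M_A = Σ(load moments about A) − R_B·L = 499.6 − 61.78×5 = 190.7 kN·m.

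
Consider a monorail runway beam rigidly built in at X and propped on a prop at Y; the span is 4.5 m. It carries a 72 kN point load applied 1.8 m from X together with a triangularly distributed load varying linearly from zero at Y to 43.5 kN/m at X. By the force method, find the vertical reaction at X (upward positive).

R_X = 135.3 kN

Release the roller at Y. Primary structure: cantilever fixed at X.
Primary-structure tip deflection at Y by superposition:
  point load 72 at a = 1.8: Pa²(3L − a)/(6EI) = 454.9/EI
  triangular load, peak 43.5 at the fixed end: w₀L⁴/(30EI) = 594.6/EI
  δ_0 = 1049/EI
Tip deflection under a unit load at Y: L³/(3EI) = 30.38/EI.
Compatibility at Y: δ_0 − R_Y·δ_{YY} = 0, so R_Y = 1049/30.38 = 34.55 kN.
Vertical equilibrium: R_X = ΣP − R_Y = 169.9 − 34.55 = 135.3 kN.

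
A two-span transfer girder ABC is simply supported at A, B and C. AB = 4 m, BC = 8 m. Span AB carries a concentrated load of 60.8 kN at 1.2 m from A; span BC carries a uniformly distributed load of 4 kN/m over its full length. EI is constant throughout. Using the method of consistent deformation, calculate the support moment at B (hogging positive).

Insert a hinge at B; M_B is the redundant, and each span becomes simply supported.
End slopes at the hinge B, treating each span as simply supported:
  span AB: point load 60.8 at a = 1.2: Pab(L + a)/(6LEI) = 44.26/EI
  span BC: UDL 4: wL³/(24EI) = 85.33/EI
  relative rotation θ_0 = (44.26 + 85.33)/EI = 129.6/EI
A unit hogging moment at B produces rotation L₁/(3EI) + L₂/(3EI) = 4/EI.
Compatibility: M_B·(L₁+L₂)/(3EI) = θ_0, giving M_B = 32.4 kN·m (hogging).

M_B = 32.4 kN·m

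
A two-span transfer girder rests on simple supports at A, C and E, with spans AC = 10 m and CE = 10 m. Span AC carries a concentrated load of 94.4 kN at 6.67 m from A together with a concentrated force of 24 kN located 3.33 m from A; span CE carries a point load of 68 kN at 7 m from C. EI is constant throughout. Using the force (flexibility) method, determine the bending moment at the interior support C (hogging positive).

Release continuity at C by inserting a hinge; the redundant is the internal moment M_C. The primary structure is two simply-supported spans AC and CE.
End slopes at the hinge C, treating each span as simply supported:
  span AC: point load 94.4 at a = 6.67: Pab(L + a)/(6LEI) = 582.5/EI
  span AC: point load 24 at a = 3.33: Pab(L + a)/(6LEI) = 118.4/EI
  span CE: point load 68 at a = 7: Pab(L + b)/(6LEI) = 309.4/EI
  relative rotation θ_0 = (701 + 309.4)/EI = 1010/EI
A unit hogging moment at C produces rotation L₁/(3EI) + L₂/(3EI) = 6.667/EI.
Slope continuity at C: θ_0 = M_C·6.667/EI, so M_C = 1010/6.667 = 151.6 kN·m (hogging).

M_C = 151.6 kN·m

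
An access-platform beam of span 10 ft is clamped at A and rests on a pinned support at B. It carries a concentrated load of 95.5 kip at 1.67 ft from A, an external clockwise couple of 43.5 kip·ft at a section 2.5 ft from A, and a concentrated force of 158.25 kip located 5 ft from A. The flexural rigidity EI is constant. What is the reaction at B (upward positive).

Take the reaction at B as the redundant and release it; the primary structure is a cantilever fixed at A.
Downward deflection at the released point B due to the loads:
  point load 95.5 at a = 1.67: Pa²(3L − a)/(6EI) = 1258/EI
  clockwise couple 43.5 at a = 2.5: M₀a(2L − a)/(2EI) = 951.6/EI
  point load 158.25 at a = 5: Pa²(3L − a)/(6EI) = 16484/EI
  δ_0 = 18694/EI
Tip deflection under a unit load at B: L³/(3EI) = 333.3/EI.
Compatibility at B: δ_0 − R_B·δ_{BB} = 0, so R_B = 18694/333.3 = 56.08 kip.

R_B = 56.08 kip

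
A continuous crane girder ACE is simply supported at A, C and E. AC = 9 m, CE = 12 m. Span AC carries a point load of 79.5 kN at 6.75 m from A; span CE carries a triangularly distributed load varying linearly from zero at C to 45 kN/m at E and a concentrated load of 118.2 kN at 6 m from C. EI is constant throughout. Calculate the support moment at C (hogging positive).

M_C = 418.3 kN·m

Release continuity at C by inserting a hinge; the redundant is the internal moment M_C. The primary structure is two simply-supported spans AC and CE.
Discontinuity in slope at C on the released structure — sum the simple-span end rotations:
  span AC: point load 79.5 at a = 6.75: Pab(L + a)/(6LEI) = 352.2/EI
  span CE: triangular load, peak 45: 7w₀L³/(360EI) = 1512/EI
  span CE: point load 118.2 at a = 6: Pab(L + b)/(6LEI) = 1064/EI
  relative rotation θ_0 = (352.2 + 2576)/EI = 2928/EI
A unit hogging moment at C produces rotation L₁/(3EI) + L₂/(3EI) = 7/EI.
Compatibility: M_C·(L₁+L₂)/(3EI) = θ_0, giving M_C = 418.3 kN·m (hogging).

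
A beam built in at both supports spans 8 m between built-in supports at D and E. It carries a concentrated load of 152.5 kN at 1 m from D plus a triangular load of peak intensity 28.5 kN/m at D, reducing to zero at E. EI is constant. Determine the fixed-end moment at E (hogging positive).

M_E = 77.48 kN·m

Release both end moments; the primary structure is a simply-supported span DE with redundants M_D and M_E.
On the primary (simply-supported) span, the end slopes from the loading are:
  at D: point load 152.5 at a = 1: Pab(L + b)/(6LEI) = 333.6/EI
  at E: point load 152.5 at a = 1: Pab(L + a)/(6LEI) = 200.2/EI
  at D: triangular load, peak 28.5: w₀L³/(45EI) = 324.3/EI
  at E: triangular load, peak 28.5: 7w₀L³/(360EI) = 283.7/EI
  θ_D0 = 657.9/EI,  θ_E0 = 483.9/EI
Flexibility coefficients: a unit moment at one end gives L/(3EI) there and L/(6EI) at the far end, so f₁₁ = f₂₂ = 2.667/EI and f₁₂ = f₂₁ = 1.333/EI.
Compatibility — zero rotation at each built-in end:
  2.667 M_D + 1.333 M_E = 657.9
  1.333 M_D + 2.667 M_E = 483.9
Solving the pair gives M_D = 208 kN·m and M_E = 77.48 kN·m (hogging).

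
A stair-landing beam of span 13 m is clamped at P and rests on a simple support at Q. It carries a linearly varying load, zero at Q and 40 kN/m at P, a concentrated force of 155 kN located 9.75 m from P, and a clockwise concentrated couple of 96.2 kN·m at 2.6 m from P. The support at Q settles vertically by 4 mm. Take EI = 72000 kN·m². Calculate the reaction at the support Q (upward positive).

Take the reaction at Q as the redundant and release it; the primary structure is a cantilever fixed at P.
Free-end deflection of the primary structure under the applied loading (downward +):
  triangular load, peak 40 at the fixed end: w₀L⁴/(30EI) = 38081/EI
  point load 155 at a = 9.75: Pa²(3L − a)/(6EI) = 71832/EI
  clockwise couple 96.2 at a = 2.6: M₀a(2L − a)/(2EI) = 2926/EI
  δ_0 = 112839/EI
Tip deflection under a unit load at Q: L³/(3EI) = 732.3/EI.
With EI = 72000 kN·m²: δ_0 = 1.5672 m and δ_{QQ} = 0.010171 m/kN.
Compatibility — the beam at Q must follow the support down by 0.004 m: δ_0 − R_Q·δ_{QQ} = 0.004, so R_Q = (1.5672 − 0.004)/0.010171 = 153.7 kN.

R_Q = 153.7 kN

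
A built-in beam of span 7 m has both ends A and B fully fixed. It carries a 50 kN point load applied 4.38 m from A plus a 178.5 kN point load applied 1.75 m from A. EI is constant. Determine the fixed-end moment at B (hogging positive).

Release both end moments; the primary structure is a simply-supported span AB with redundants M_A and M_B.
On the primary (simply-supported) span, the end slopes from the loading are:
  at A: point load 50 at a = 4.38: Pab(L + b)/(6LEI) = 131.4/EI
  at B: point load 50 at a = 4.38: Pab(L + a)/(6LEI) = 155.5/EI
  at A: point load 178.5 at a = 1.75: Pab(L + b)/(6LEI) = 478.3/EI
  at B: point load 178.5 at a = 1.75: Pab(L + a)/(6LEI) = 341.7/EI
  θ_A0 = 609.7/EI,  θ_B0 = 497.1/EI
Flexibility coefficients: a unit moment at one end gives L/(3EI) there and L/(6EI) at the far end, so f₁₁ = f₂₂ = 2.333/EI and f₁₂ = f₂₁ = 1.167/EI.
Compatibility — zero rotation at each built-in end:
  2.333 M_A + 1.167 M_B = 609.7
  1.167 M_A + 2.333 M_B = 497.1
Solving the pair gives M_A = 206.4 kN·m and M_B = 109.9 kN·m (hogging).

M_B = 109.9 kN·m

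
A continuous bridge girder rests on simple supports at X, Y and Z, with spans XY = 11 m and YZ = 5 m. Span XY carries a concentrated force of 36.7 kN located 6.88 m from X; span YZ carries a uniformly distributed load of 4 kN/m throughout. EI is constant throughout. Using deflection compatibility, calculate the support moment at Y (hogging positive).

M_Y = 56.75 kN·m

Take M_Y as the redundant. Released structure: two simple spans XY and YZ with a hinge at Y.
Discontinuity in slope at Y on the released structure — sum the simple-span end rotations:
  span XY: point load 36.7 at a = 6.88: Pab(L + a)/(6LEI) = 281.8/EI
  span YZ: UDL 4: wL³/(24EI) = 20.83/EI
  relative rotation θ_0 = (281.8 + 20.83)/EI = 302.7/EI
A unit hogging moment at Y produces rotation L₁/(3EI) + L₂/(3EI) = 5.333/EI.
Slope continuity at Y: θ_0 = M_Y·5.333/EI, so M_Y = 302.7/5.333 = 56.75 kN·m (hogging).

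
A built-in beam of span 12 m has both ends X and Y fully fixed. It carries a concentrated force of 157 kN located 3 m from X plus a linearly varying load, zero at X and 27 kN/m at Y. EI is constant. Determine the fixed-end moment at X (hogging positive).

Release both end moments; the primary structure is a simply-supported span XY with redundants M_X and M_Y.
End rotations of the released simple span under the applied load (×1/EI):
  at X: point load 157 at a = 3: Pab(L + b)/(6LEI) = 1236/EI
  at Y: point load 157 at a = 3: Pab(L + a)/(6LEI) = 883.1/EI
  at X: triangular load, peak 27: 7w₀L³/(360EI) = 907.2/EI
  at Y: triangular load, peak 27: w₀L³/(45EI) = 1037/EI
  θ_X0 = 2144/EI,  θ_Y0 = 1920/EI
Flexibility coefficients: a unit moment at one end gives L/(3EI) there and L/(6EI) at the far end, so f₁₁ = f₂₂ = 4/EI and f₁₂ = f₂₁ = 2/EI.
Compatibility — zero rotation at each built-in end:
  4 M_X + 2 M_Y = 2144
  2 M_X + 4 M_Y = 1920
Solving the pair gives M_X = 394.5 kN·m and M_Y = 282.7 kN·m (hogging).

M_X = 394.5 kN·m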